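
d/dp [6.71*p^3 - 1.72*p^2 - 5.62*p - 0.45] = 20.13*p^2 - 3.44*p - 5.62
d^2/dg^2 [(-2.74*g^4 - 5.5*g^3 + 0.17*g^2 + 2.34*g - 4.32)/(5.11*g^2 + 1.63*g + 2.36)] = (-143.094308*g^6 - 136.933692*g^5 - 241.93926*g^4 + 54.1586539999998*g^3 - 999.199272*g^2 - 569.00904*g + 65.129968)/(133.432831*g^6 + 127.688169*g^5 + 225.603945*g^4 + 122.273635*g^3 + 104.19282*g^2 + 27.235344*g + 13.144256)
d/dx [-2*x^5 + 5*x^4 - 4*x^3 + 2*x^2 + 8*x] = -10*x^4 + 20*x^3 - 12*x^2 + 4*x + 8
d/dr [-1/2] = 0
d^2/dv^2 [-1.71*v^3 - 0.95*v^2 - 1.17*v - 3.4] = -10.26*v - 1.9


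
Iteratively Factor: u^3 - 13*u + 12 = (u + 4)*(u^2 - 4*u + 3) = (u - 3)*(u + 4)*(u - 1)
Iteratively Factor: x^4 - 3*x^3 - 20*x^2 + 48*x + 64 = (x + 1)*(x^3 - 4*x^2 - 16*x + 64) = (x - 4)*(x + 1)*(x^2 - 16) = (x - 4)^2*(x + 1)*(x + 4)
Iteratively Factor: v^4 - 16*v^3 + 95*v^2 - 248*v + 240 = (v - 4)*(v^3 - 12*v^2 + 47*v - 60) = (v - 4)^2*(v^2 - 8*v + 15) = (v - 5)*(v - 4)^2*(v - 3)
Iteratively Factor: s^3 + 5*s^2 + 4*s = (s)*(s^2 + 5*s + 4) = s*(s + 4)*(s + 1)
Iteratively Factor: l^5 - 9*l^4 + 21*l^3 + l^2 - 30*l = (l - 2)*(l^4 - 7*l^3 + 7*l^2 + 15*l) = (l - 2)*(l + 1)*(l^3 - 8*l^2 + 15*l) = (l - 3)*(l - 2)*(l + 1)*(l^2 - 5*l) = (l - 5)*(l - 3)*(l - 2)*(l + 1)*(l)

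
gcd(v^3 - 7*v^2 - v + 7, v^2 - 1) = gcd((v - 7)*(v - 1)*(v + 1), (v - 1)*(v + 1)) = v^2 - 1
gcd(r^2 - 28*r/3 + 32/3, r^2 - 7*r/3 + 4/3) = r - 4/3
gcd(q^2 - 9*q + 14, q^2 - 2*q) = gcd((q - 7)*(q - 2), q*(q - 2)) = q - 2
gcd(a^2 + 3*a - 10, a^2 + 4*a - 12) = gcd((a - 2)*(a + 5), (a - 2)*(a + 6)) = a - 2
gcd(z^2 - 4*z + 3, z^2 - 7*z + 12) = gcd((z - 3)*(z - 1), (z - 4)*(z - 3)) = z - 3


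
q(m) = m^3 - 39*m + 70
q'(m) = 3*m^2 - 39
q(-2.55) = 152.87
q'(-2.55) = -19.49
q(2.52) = -12.28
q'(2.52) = -19.95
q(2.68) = -15.27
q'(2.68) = -17.45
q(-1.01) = 108.36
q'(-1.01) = -35.94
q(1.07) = 29.50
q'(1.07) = -35.57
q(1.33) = 20.48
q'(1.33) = -33.69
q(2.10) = -2.64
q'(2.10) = -25.77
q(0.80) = 39.31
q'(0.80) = -37.08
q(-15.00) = -2720.00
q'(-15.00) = 636.00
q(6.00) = 52.00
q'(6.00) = 69.00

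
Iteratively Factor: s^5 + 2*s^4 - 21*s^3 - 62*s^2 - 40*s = (s - 5)*(s^4 + 7*s^3 + 14*s^2 + 8*s) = s*(s - 5)*(s^3 + 7*s^2 + 14*s + 8) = s*(s - 5)*(s + 2)*(s^2 + 5*s + 4) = s*(s - 5)*(s + 2)*(s + 4)*(s + 1)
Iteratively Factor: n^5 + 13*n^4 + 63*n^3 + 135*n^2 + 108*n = (n + 3)*(n^4 + 10*n^3 + 33*n^2 + 36*n) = (n + 3)^2*(n^3 + 7*n^2 + 12*n) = (n + 3)^3*(n^2 + 4*n) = n*(n + 3)^3*(n + 4)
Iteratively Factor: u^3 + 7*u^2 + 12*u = (u + 4)*(u^2 + 3*u) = (u + 3)*(u + 4)*(u)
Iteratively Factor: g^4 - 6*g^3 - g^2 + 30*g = (g)*(g^3 - 6*g^2 - g + 30) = g*(g + 2)*(g^2 - 8*g + 15) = g*(g - 3)*(g + 2)*(g - 5)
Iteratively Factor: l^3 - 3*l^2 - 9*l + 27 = (l - 3)*(l^2 - 9) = (l - 3)*(l + 3)*(l - 3)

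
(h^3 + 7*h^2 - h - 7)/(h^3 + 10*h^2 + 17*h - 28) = (h + 1)/(h + 4)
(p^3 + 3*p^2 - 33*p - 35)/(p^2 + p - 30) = (p^2 + 8*p + 7)/(p + 6)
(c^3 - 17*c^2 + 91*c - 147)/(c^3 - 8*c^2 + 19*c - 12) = (c^2 - 14*c + 49)/(c^2 - 5*c + 4)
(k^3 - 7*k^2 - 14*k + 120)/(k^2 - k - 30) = (k^2 - k - 20)/(k + 5)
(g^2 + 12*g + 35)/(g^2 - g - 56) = (g + 5)/(g - 8)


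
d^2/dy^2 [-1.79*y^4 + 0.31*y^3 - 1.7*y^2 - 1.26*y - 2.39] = -21.48*y^2 + 1.86*y - 3.4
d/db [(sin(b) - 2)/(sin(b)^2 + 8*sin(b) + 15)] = (4*sin(b) + cos(b)^2 + 30)*cos(b)/(sin(b)^2 + 8*sin(b) + 15)^2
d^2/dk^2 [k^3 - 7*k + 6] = 6*k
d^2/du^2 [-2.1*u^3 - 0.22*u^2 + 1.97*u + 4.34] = -12.6*u - 0.44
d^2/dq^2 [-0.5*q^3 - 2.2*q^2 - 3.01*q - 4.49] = -3.0*q - 4.4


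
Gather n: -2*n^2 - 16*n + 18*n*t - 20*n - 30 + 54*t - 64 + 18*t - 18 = -2*n^2 + n*(18*t - 36) + 72*t - 112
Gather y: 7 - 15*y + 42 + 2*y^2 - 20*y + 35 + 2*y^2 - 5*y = 4*y^2 - 40*y + 84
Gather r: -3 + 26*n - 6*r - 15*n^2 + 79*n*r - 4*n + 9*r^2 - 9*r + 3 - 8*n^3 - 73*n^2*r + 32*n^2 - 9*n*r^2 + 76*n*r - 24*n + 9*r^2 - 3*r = -8*n^3 + 17*n^2 - 2*n + r^2*(18 - 9*n) + r*(-73*n^2 + 155*n - 18)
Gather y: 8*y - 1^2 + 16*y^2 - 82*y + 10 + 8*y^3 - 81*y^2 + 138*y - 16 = 8*y^3 - 65*y^2 + 64*y - 7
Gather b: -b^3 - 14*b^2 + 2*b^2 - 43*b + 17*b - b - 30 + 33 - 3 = -b^3 - 12*b^2 - 27*b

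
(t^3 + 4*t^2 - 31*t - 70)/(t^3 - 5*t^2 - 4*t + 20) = (t + 7)/(t - 2)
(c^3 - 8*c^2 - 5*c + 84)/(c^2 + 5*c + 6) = (c^2 - 11*c + 28)/(c + 2)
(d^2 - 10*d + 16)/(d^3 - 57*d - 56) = (d - 2)/(d^2 + 8*d + 7)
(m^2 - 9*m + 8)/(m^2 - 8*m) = (m - 1)/m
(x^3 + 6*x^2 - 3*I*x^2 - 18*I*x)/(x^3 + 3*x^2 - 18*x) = (x - 3*I)/(x - 3)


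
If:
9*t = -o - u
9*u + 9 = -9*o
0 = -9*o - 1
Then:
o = -1/9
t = 1/9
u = -8/9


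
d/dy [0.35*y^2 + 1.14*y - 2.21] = 0.7*y + 1.14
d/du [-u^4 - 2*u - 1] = -4*u^3 - 2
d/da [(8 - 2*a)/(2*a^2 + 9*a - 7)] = 2*(2*a^2 - 16*a - 29)/(4*a^4 + 36*a^3 + 53*a^2 - 126*a + 49)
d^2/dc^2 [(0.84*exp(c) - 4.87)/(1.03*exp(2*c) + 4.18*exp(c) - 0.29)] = (0.891156*exp(4*c) - 24.282868*exp(3*c) - 61.396446*exp(2*c) - 89.891016*exp(c) - 5.83277)*exp(c)/(1.092727*exp(6*c) + 13.303686*exp(5*c) + 53.066733*exp(4*c) + 65.543236*exp(3*c) - 14.941119*exp(2*c) + 1.054614*exp(c) - 0.024389)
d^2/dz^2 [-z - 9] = 0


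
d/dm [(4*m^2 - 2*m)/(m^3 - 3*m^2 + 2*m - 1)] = 2*(-2*m^4 + 2*m^3 + m^2 - 4*m + 1)/(m^6 - 6*m^5 + 13*m^4 - 14*m^3 + 10*m^2 - 4*m + 1)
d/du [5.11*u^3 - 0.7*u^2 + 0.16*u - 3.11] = 15.33*u^2 - 1.4*u + 0.16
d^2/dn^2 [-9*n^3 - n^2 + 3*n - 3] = -54*n - 2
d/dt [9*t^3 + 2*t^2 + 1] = t*(27*t + 4)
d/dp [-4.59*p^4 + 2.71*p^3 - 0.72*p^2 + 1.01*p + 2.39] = -18.36*p^3 + 8.13*p^2 - 1.44*p + 1.01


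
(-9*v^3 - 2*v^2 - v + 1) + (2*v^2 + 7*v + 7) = -9*v^3 + 6*v + 8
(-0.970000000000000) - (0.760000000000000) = -1.73000000000000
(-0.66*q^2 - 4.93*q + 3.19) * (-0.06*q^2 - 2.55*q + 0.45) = 0.0396*q^4 + 1.9788*q^3 + 12.0831*q^2 - 10.353*q + 1.4355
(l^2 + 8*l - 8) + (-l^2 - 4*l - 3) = 4*l - 11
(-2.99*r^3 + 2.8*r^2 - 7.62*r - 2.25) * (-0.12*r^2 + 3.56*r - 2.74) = 0.3588*r^5 - 10.9804*r^4 + 19.075*r^3 - 34.5292*r^2 + 12.8688*r + 6.165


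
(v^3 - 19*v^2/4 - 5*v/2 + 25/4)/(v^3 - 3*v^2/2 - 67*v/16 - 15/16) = 4*(v^2 - 6*v + 5)/(4*v^2 - 11*v - 3)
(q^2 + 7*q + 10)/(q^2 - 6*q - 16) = (q + 5)/(q - 8)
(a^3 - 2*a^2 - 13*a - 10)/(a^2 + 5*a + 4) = (a^2 - 3*a - 10)/(a + 4)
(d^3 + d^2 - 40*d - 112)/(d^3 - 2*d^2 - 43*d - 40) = (-d^3 - d^2 + 40*d + 112)/(-d^3 + 2*d^2 + 43*d + 40)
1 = 1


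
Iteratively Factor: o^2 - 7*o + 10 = (o - 5)*(o - 2)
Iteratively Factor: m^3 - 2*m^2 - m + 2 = (m + 1)*(m^2 - 3*m + 2) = (m - 2)*(m + 1)*(m - 1)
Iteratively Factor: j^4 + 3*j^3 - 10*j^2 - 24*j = (j - 3)*(j^3 + 6*j^2 + 8*j) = (j - 3)*(j + 2)*(j^2 + 4*j) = (j - 3)*(j + 2)*(j + 4)*(j)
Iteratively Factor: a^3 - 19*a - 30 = (a + 3)*(a^2 - 3*a - 10) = (a - 5)*(a + 3)*(a + 2)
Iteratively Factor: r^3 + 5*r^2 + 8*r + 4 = (r + 1)*(r^2 + 4*r + 4) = (r + 1)*(r + 2)*(r + 2)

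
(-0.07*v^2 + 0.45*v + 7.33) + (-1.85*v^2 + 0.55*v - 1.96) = -1.92*v^2 + 1.0*v + 5.37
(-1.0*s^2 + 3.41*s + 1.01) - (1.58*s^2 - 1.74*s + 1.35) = -2.58*s^2 + 5.15*s - 0.34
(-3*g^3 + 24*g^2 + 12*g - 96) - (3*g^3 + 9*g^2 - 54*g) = -6*g^3 + 15*g^2 + 66*g - 96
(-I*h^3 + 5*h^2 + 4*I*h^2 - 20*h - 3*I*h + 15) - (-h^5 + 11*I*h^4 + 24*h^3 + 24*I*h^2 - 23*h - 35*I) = h^5 - 11*I*h^4 - 24*h^3 - I*h^3 + 5*h^2 - 20*I*h^2 + 3*h - 3*I*h + 15 + 35*I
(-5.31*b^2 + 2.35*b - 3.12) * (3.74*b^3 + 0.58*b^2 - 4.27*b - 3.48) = -19.8594*b^5 + 5.7092*b^4 + 12.3679*b^3 + 6.6347*b^2 + 5.1444*b + 10.8576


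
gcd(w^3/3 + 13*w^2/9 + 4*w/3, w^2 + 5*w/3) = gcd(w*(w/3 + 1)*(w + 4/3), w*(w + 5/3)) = w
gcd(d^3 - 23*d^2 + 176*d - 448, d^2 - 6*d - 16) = d - 8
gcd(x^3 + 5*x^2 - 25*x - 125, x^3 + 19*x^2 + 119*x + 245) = x + 5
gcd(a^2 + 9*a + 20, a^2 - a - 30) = a + 5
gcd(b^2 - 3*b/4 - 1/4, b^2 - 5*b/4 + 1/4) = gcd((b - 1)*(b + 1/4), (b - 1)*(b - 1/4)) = b - 1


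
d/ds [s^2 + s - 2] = 2*s + 1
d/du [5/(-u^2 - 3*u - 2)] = 5*(2*u + 3)/(u^2 + 3*u + 2)^2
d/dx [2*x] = 2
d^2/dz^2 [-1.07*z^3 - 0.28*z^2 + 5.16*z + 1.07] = -6.42*z - 0.56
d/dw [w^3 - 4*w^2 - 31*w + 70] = 3*w^2 - 8*w - 31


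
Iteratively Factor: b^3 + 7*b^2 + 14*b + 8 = (b + 4)*(b^2 + 3*b + 2) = (b + 2)*(b + 4)*(b + 1)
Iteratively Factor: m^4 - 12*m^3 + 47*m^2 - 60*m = (m - 3)*(m^3 - 9*m^2 + 20*m) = m*(m - 3)*(m^2 - 9*m + 20) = m*(m - 4)*(m - 3)*(m - 5)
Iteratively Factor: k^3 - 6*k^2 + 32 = (k - 4)*(k^2 - 2*k - 8) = (k - 4)*(k + 2)*(k - 4)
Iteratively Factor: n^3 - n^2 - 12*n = (n + 3)*(n^2 - 4*n) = (n - 4)*(n + 3)*(n)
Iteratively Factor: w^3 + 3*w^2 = (w + 3)*(w^2) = w*(w + 3)*(w)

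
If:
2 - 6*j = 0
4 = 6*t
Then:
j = 1/3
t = 2/3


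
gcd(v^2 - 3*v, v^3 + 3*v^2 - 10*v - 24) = v - 3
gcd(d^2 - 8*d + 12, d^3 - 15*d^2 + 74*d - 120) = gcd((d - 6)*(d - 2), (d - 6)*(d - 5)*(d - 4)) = d - 6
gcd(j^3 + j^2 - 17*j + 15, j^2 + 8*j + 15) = j + 5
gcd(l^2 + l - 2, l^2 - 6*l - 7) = 1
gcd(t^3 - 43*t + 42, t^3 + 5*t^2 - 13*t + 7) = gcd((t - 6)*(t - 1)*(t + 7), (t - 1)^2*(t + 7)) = t^2 + 6*t - 7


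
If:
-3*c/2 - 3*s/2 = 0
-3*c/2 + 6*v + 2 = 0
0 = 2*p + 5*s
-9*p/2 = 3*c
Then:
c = 0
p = 0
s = 0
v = -1/3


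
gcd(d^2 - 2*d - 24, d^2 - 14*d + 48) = d - 6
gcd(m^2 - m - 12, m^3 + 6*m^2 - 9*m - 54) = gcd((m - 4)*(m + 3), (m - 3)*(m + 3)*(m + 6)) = m + 3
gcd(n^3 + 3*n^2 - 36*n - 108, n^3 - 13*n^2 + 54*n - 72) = n - 6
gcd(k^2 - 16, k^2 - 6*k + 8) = k - 4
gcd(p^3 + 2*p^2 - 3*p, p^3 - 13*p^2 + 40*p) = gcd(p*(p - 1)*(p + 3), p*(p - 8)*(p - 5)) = p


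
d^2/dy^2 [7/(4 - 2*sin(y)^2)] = 7*(2*sin(y)^4 + sin(y)^2 - 2)/(sin(y)^2 - 2)^3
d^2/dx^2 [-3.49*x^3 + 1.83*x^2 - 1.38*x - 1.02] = 3.66 - 20.94*x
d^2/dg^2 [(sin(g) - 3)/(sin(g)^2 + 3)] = (-9*sin(g)^5 + 12*sin(g)^4 - 54*sin(g)^2 - 7*sin(g) - 15*sin(3*g)/2 + sin(5*g)/2 + 18)/(sin(g)^2 + 3)^3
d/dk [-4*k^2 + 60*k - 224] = 60 - 8*k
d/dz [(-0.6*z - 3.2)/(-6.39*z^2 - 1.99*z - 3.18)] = (3.834*z^2 + 1.194*z - (0.6*z + 3.2)*(12.78*z + 1.99) + 1.908)/(6.39*z^2 + 1.99*z + 3.18)^2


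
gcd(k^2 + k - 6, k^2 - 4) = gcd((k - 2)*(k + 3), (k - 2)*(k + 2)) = k - 2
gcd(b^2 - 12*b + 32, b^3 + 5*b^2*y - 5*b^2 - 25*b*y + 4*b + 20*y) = b - 4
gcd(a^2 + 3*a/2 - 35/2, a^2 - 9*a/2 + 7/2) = a - 7/2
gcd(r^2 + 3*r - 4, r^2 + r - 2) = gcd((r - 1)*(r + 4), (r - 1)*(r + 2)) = r - 1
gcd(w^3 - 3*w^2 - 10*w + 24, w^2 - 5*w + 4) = w - 4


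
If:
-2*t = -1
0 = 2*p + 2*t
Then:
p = -1/2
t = 1/2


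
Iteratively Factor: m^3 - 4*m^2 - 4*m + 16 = (m + 2)*(m^2 - 6*m + 8) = (m - 4)*(m + 2)*(m - 2)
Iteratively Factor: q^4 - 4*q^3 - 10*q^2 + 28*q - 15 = (q - 1)*(q^3 - 3*q^2 - 13*q + 15) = (q - 1)^2*(q^2 - 2*q - 15) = (q - 5)*(q - 1)^2*(q + 3)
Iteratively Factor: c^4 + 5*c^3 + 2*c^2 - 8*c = (c + 2)*(c^3 + 3*c^2 - 4*c) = (c + 2)*(c + 4)*(c^2 - c) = (c - 1)*(c + 2)*(c + 4)*(c)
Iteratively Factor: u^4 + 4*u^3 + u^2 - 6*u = (u)*(u^3 + 4*u^2 + u - 6) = u*(u - 1)*(u^2 + 5*u + 6) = u*(u - 1)*(u + 3)*(u + 2)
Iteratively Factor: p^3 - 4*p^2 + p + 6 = (p - 3)*(p^2 - p - 2) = (p - 3)*(p + 1)*(p - 2)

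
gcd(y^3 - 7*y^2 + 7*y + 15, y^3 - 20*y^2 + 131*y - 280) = y - 5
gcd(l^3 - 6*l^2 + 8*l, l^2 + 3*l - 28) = l - 4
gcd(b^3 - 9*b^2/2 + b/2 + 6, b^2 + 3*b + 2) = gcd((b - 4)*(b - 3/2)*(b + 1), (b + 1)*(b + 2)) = b + 1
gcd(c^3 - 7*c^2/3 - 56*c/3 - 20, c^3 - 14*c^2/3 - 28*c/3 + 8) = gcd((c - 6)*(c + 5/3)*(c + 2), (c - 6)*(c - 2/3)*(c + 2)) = c^2 - 4*c - 12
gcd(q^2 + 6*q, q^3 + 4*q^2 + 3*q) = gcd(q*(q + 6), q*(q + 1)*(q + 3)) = q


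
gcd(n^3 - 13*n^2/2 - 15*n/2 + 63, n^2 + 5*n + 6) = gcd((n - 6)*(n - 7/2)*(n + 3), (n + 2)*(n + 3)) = n + 3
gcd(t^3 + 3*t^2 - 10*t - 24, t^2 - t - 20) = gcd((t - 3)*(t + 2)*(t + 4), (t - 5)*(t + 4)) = t + 4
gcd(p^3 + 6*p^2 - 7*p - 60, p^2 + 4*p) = p + 4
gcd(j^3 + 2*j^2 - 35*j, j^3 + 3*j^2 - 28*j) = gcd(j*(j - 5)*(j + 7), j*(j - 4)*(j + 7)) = j^2 + 7*j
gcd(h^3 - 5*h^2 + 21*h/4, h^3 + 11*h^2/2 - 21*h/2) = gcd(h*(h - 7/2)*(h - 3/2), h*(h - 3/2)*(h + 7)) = h^2 - 3*h/2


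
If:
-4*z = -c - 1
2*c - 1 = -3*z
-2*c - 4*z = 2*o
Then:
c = 1/11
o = -7/11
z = 3/11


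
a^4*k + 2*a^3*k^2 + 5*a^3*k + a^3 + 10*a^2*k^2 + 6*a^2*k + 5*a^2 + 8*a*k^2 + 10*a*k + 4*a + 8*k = (a + 1)*(a + 4)*(a + 2*k)*(a*k + 1)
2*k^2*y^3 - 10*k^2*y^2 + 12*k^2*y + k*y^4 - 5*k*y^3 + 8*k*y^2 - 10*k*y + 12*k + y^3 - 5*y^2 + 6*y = (2*k + y)*(y - 3)*(y - 2)*(k*y + 1)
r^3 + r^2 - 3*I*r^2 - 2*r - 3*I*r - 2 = (r + 1)*(r - 2*I)*(r - I)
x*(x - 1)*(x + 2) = x^3 + x^2 - 2*x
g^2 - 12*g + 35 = (g - 7)*(g - 5)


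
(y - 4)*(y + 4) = y^2 - 16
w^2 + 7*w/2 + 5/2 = (w + 1)*(w + 5/2)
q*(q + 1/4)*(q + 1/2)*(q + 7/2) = q^4 + 17*q^3/4 + 11*q^2/4 + 7*q/16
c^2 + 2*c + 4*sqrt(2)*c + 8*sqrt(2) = (c + 2)*(c + 4*sqrt(2))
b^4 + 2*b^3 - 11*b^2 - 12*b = b*(b - 3)*(b + 1)*(b + 4)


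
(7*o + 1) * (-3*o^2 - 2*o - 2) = -21*o^3 - 17*o^2 - 16*o - 2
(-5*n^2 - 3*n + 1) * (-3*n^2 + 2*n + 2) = 15*n^4 - n^3 - 19*n^2 - 4*n + 2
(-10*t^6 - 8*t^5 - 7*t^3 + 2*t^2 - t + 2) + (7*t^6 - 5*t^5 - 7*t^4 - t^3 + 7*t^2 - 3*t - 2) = -3*t^6 - 13*t^5 - 7*t^4 - 8*t^3 + 9*t^2 - 4*t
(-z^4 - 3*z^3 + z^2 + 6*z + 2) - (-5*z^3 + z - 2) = -z^4 + 2*z^3 + z^2 + 5*z + 4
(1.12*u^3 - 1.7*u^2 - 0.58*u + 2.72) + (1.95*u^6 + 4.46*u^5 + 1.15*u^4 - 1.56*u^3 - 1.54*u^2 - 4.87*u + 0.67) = 1.95*u^6 + 4.46*u^5 + 1.15*u^4 - 0.44*u^3 - 3.24*u^2 - 5.45*u + 3.39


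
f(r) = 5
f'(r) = 0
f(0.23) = 5.00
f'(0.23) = 0.00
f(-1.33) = 5.00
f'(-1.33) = 0.00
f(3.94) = 5.00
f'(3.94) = 0.00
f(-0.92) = 5.00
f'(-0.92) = 0.00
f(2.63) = 5.00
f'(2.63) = 0.00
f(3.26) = 5.00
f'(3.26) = 0.00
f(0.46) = 5.00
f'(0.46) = 0.00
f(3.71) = 5.00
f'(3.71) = 0.00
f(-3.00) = 5.00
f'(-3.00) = 0.00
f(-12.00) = 5.00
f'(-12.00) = 0.00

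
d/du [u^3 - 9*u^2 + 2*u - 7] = 3*u^2 - 18*u + 2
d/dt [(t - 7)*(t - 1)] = 2*t - 8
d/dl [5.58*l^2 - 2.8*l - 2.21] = 11.16*l - 2.8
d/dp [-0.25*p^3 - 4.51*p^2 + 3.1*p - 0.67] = -0.75*p^2 - 9.02*p + 3.1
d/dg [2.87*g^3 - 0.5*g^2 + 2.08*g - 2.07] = 8.61*g^2 - 1.0*g + 2.08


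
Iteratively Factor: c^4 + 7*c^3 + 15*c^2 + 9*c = (c + 3)*(c^3 + 4*c^2 + 3*c) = (c + 1)*(c + 3)*(c^2 + 3*c) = (c + 1)*(c + 3)^2*(c)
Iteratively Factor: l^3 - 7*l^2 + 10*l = (l - 5)*(l^2 - 2*l) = (l - 5)*(l - 2)*(l)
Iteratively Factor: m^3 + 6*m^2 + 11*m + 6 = (m + 3)*(m^2 + 3*m + 2) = (m + 2)*(m + 3)*(m + 1)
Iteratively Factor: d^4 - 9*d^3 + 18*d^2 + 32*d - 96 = (d + 2)*(d^3 - 11*d^2 + 40*d - 48) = (d - 3)*(d + 2)*(d^2 - 8*d + 16) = (d - 4)*(d - 3)*(d + 2)*(d - 4)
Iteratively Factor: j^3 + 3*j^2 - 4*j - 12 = (j + 2)*(j^2 + j - 6) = (j + 2)*(j + 3)*(j - 2)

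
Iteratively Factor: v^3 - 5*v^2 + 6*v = (v - 2)*(v^2 - 3*v) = v*(v - 2)*(v - 3)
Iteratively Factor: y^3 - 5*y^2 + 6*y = (y - 3)*(y^2 - 2*y) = (y - 3)*(y - 2)*(y)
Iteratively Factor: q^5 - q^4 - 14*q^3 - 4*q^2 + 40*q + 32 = (q + 1)*(q^4 - 2*q^3 - 12*q^2 + 8*q + 32) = (q - 2)*(q + 1)*(q^3 - 12*q - 16) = (q - 2)*(q + 1)*(q + 2)*(q^2 - 2*q - 8) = (q - 4)*(q - 2)*(q + 1)*(q + 2)*(q + 2)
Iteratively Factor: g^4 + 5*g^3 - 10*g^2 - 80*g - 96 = (g + 2)*(g^3 + 3*g^2 - 16*g - 48) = (g - 4)*(g + 2)*(g^2 + 7*g + 12) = (g - 4)*(g + 2)*(g + 3)*(g + 4)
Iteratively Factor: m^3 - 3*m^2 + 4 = (m + 1)*(m^2 - 4*m + 4) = (m - 2)*(m + 1)*(m - 2)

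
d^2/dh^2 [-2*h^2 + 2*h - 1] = -4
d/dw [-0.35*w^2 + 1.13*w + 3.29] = 1.13 - 0.7*w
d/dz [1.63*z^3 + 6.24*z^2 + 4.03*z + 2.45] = 4.89*z^2 + 12.48*z + 4.03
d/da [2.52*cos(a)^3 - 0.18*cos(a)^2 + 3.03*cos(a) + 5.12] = (-7.56*cos(a)^2 + 0.36*cos(a) - 3.03)*sin(a)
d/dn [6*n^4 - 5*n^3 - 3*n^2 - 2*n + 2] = 24*n^3 - 15*n^2 - 6*n - 2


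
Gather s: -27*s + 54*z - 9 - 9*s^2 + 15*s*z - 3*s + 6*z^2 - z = -9*s^2 + s*(15*z - 30) + 6*z^2 + 53*z - 9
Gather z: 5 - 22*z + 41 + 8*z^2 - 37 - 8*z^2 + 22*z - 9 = 0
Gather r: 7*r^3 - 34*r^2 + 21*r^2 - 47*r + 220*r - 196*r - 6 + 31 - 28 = 7*r^3 - 13*r^2 - 23*r - 3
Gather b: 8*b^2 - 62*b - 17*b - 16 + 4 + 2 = 8*b^2 - 79*b - 10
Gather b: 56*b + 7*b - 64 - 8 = 63*b - 72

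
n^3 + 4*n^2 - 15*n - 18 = (n - 3)*(n + 1)*(n + 6)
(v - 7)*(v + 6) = v^2 - v - 42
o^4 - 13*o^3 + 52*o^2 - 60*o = o*(o - 6)*(o - 5)*(o - 2)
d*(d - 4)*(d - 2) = d^3 - 6*d^2 + 8*d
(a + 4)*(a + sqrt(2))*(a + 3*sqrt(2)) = a^3 + 4*a^2 + 4*sqrt(2)*a^2 + 6*a + 16*sqrt(2)*a + 24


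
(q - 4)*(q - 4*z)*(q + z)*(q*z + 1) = q^4*z - 3*q^3*z^2 - 4*q^3*z + q^3 - 4*q^2*z^3 + 12*q^2*z^2 - 3*q^2*z - 4*q^2 + 16*q*z^3 - 4*q*z^2 + 12*q*z + 16*z^2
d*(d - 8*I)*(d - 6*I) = d^3 - 14*I*d^2 - 48*d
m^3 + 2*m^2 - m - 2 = (m - 1)*(m + 1)*(m + 2)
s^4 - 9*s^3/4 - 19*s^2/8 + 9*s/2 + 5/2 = (s - 2)^2*(s + 1/2)*(s + 5/4)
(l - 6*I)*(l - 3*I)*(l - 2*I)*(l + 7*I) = l^4 - 4*I*l^3 + 41*l^2 - 216*I*l - 252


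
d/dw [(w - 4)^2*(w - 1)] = 3*(w - 4)*(w - 2)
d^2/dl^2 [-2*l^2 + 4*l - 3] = -4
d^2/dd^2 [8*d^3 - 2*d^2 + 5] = 48*d - 4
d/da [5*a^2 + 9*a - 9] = 10*a + 9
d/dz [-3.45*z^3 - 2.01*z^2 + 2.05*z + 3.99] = -10.35*z^2 - 4.02*z + 2.05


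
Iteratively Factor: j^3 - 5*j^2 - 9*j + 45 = (j - 3)*(j^2 - 2*j - 15) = (j - 5)*(j - 3)*(j + 3)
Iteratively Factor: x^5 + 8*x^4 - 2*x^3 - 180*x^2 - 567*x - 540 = (x + 4)*(x^4 + 4*x^3 - 18*x^2 - 108*x - 135) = (x + 3)*(x + 4)*(x^3 + x^2 - 21*x - 45) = (x + 3)^2*(x + 4)*(x^2 - 2*x - 15) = (x + 3)^3*(x + 4)*(x - 5)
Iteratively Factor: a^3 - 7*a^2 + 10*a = (a - 2)*(a^2 - 5*a) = a*(a - 2)*(a - 5)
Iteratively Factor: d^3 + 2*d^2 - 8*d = (d + 4)*(d^2 - 2*d) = (d - 2)*(d + 4)*(d)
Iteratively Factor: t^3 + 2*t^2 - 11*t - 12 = (t + 4)*(t^2 - 2*t - 3) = (t + 1)*(t + 4)*(t - 3)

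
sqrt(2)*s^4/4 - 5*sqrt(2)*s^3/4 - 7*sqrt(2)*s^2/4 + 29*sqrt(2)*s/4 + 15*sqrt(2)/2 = (s/2 + 1/2)*(s - 5)*(s - 3)*(sqrt(2)*s/2 + sqrt(2))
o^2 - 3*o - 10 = (o - 5)*(o + 2)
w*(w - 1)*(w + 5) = w^3 + 4*w^2 - 5*w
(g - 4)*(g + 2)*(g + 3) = g^3 + g^2 - 14*g - 24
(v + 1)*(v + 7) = v^2 + 8*v + 7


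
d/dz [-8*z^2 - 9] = -16*z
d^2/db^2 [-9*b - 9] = 0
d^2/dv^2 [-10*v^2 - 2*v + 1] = -20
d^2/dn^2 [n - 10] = 0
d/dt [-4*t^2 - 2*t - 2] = -8*t - 2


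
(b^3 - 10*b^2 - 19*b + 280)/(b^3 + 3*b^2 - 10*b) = (b^2 - 15*b + 56)/(b*(b - 2))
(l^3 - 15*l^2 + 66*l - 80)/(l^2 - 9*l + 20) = (l^2 - 10*l + 16)/(l - 4)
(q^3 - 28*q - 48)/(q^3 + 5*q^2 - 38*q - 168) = (q + 2)/(q + 7)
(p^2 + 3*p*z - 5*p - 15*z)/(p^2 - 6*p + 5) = (p + 3*z)/(p - 1)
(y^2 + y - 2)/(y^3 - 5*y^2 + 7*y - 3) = (y + 2)/(y^2 - 4*y + 3)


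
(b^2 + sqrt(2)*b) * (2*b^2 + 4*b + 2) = 2*b^4 + 2*sqrt(2)*b^3 + 4*b^3 + 2*b^2 + 4*sqrt(2)*b^2 + 2*sqrt(2)*b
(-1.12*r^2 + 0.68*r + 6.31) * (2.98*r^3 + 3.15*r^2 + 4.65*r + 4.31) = -3.3376*r^5 - 1.5016*r^4 + 15.7378*r^3 + 18.2113*r^2 + 32.2723*r + 27.1961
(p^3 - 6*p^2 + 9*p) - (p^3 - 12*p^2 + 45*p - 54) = 6*p^2 - 36*p + 54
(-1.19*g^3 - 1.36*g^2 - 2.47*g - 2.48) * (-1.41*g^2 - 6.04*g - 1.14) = 1.6779*g^5 + 9.1052*g^4 + 13.0537*g^3 + 19.966*g^2 + 17.795*g + 2.8272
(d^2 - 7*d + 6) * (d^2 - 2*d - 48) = d^4 - 9*d^3 - 28*d^2 + 324*d - 288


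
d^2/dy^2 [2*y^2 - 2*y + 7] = 4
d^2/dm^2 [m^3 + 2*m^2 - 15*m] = 6*m + 4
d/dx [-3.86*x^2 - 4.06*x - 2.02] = -7.72*x - 4.06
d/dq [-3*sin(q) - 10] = -3*cos(q)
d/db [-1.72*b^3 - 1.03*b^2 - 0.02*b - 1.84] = -5.16*b^2 - 2.06*b - 0.02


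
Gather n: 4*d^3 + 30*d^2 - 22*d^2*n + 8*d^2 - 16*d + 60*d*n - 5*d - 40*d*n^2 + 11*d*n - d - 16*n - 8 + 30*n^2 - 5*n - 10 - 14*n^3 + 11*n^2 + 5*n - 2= 4*d^3 + 38*d^2 - 22*d - 14*n^3 + n^2*(41 - 40*d) + n*(-22*d^2 + 71*d - 16) - 20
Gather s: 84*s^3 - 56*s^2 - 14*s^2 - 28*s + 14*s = 84*s^3 - 70*s^2 - 14*s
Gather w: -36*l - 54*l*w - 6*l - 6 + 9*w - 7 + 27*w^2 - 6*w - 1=-42*l + 27*w^2 + w*(3 - 54*l) - 14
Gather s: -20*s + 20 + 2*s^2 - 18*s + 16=2*s^2 - 38*s + 36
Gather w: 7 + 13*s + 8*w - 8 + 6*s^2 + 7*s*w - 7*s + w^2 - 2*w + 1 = 6*s^2 + 6*s + w^2 + w*(7*s + 6)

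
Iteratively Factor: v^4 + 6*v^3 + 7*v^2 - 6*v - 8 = (v + 4)*(v^3 + 2*v^2 - v - 2) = (v - 1)*(v + 4)*(v^2 + 3*v + 2) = (v - 1)*(v + 1)*(v + 4)*(v + 2)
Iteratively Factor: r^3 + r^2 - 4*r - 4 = (r + 1)*(r^2 - 4) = (r - 2)*(r + 1)*(r + 2)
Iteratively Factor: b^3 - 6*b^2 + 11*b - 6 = (b - 3)*(b^2 - 3*b + 2) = (b - 3)*(b - 2)*(b - 1)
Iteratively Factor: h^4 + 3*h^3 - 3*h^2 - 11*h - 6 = (h - 2)*(h^3 + 5*h^2 + 7*h + 3) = (h - 2)*(h + 1)*(h^2 + 4*h + 3) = (h - 2)*(h + 1)^2*(h + 3)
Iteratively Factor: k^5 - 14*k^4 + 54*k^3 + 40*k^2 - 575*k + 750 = (k - 5)*(k^4 - 9*k^3 + 9*k^2 + 85*k - 150) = (k - 5)^2*(k^3 - 4*k^2 - 11*k + 30) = (k - 5)^2*(k + 3)*(k^2 - 7*k + 10) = (k - 5)^2*(k - 2)*(k + 3)*(k - 5)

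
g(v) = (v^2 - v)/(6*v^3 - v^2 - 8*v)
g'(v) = (2*v - 1)/(6*v^3 - v^2 - 8*v) + (v^2 - v)*(-18*v^2 + 2*v + 8)/(6*v^3 - v^2 - 8*v)^2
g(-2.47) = -0.11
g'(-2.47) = -0.08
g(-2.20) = -0.14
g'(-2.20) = -0.12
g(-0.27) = 0.17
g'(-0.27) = -0.24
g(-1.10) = -5.83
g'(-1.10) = -227.31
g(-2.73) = -0.09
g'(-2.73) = -0.06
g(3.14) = 0.04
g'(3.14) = -0.01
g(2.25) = 0.06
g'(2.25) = -0.03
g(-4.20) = -0.05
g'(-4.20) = -0.02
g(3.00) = 0.05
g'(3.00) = -0.01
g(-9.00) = -0.02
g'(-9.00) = 0.00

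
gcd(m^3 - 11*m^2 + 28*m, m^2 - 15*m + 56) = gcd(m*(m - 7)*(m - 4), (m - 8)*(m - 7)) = m - 7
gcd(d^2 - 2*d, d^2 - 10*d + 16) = d - 2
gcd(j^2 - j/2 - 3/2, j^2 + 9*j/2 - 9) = j - 3/2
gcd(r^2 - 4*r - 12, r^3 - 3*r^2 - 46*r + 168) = r - 6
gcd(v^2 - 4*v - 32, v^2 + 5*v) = 1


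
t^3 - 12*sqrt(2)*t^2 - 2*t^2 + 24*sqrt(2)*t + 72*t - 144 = (t - 2)*(t - 6*sqrt(2))^2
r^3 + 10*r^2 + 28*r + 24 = (r + 2)^2*(r + 6)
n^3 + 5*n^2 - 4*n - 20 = (n - 2)*(n + 2)*(n + 5)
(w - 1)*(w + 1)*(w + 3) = w^3 + 3*w^2 - w - 3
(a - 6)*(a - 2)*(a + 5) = a^3 - 3*a^2 - 28*a + 60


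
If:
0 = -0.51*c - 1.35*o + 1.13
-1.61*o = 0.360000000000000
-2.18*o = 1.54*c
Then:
No Solution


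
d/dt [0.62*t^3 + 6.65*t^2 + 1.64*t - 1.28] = 1.86*t^2 + 13.3*t + 1.64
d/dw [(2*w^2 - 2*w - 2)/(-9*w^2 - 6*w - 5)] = 2*(-15*w^2 - 28*w - 1)/(81*w^4 + 108*w^3 + 126*w^2 + 60*w + 25)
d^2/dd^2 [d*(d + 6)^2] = 6*d + 24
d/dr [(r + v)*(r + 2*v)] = 2*r + 3*v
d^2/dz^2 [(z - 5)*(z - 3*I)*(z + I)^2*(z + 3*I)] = 20*z^3 + z^2*(-60 + 24*I) + z*(48 - 60*I) - 80 + 36*I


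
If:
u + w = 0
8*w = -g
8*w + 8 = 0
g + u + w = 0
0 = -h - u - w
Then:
No Solution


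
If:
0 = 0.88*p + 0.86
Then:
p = -0.98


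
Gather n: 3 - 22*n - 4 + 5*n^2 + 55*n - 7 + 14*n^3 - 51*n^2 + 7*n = 14*n^3 - 46*n^2 + 40*n - 8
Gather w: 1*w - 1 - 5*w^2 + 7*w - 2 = -5*w^2 + 8*w - 3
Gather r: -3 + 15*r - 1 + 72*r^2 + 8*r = 72*r^2 + 23*r - 4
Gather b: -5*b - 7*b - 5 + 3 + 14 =12 - 12*b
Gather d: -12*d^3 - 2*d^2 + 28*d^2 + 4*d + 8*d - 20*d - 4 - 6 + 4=-12*d^3 + 26*d^2 - 8*d - 6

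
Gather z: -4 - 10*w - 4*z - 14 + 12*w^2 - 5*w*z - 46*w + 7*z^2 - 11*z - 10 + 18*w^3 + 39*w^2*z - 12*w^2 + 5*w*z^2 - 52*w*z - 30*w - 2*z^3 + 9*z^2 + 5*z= 18*w^3 - 86*w - 2*z^3 + z^2*(5*w + 16) + z*(39*w^2 - 57*w - 10) - 28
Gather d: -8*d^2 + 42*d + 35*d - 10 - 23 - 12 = -8*d^2 + 77*d - 45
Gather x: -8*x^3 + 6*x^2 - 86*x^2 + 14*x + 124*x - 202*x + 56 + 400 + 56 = -8*x^3 - 80*x^2 - 64*x + 512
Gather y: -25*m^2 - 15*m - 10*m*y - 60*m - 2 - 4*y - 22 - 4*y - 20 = -25*m^2 - 75*m + y*(-10*m - 8) - 44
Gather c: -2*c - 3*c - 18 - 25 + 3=-5*c - 40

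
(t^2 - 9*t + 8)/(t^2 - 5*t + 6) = (t^2 - 9*t + 8)/(t^2 - 5*t + 6)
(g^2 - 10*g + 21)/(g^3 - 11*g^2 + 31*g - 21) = 1/(g - 1)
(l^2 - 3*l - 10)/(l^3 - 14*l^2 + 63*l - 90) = (l + 2)/(l^2 - 9*l + 18)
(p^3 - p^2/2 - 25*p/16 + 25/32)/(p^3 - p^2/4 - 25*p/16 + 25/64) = 2*(2*p - 1)/(4*p - 1)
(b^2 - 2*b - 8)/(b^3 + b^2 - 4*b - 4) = (b - 4)/(b^2 - b - 2)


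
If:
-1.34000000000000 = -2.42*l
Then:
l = 0.55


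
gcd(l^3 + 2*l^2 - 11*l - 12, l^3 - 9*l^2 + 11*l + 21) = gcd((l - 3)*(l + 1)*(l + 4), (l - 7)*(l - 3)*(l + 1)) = l^2 - 2*l - 3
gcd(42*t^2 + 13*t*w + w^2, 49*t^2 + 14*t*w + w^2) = 7*t + w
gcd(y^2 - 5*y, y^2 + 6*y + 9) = 1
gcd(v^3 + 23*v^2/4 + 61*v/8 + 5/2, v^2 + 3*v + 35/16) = v + 5/4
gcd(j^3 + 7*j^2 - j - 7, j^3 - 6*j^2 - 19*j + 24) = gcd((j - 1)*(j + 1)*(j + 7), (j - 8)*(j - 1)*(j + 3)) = j - 1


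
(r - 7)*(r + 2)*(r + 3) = r^3 - 2*r^2 - 29*r - 42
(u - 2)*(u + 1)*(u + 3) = u^3 + 2*u^2 - 5*u - 6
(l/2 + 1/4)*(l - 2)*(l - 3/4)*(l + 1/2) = l^4/2 - 7*l^3/8 - l^2/2 + 13*l/32 + 3/16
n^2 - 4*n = n*(n - 4)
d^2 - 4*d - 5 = (d - 5)*(d + 1)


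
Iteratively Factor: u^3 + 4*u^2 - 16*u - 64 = (u + 4)*(u^2 - 16) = (u + 4)^2*(u - 4)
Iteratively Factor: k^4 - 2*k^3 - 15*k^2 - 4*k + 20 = (k + 2)*(k^3 - 4*k^2 - 7*k + 10) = (k - 1)*(k + 2)*(k^2 - 3*k - 10) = (k - 5)*(k - 1)*(k + 2)*(k + 2)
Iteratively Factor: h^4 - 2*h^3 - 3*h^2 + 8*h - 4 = (h - 2)*(h^3 - 3*h + 2) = (h - 2)*(h - 1)*(h^2 + h - 2) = (h - 2)*(h - 1)*(h + 2)*(h - 1)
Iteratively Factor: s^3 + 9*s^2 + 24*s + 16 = (s + 4)*(s^2 + 5*s + 4) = (s + 4)^2*(s + 1)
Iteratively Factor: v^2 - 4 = (v + 2)*(v - 2)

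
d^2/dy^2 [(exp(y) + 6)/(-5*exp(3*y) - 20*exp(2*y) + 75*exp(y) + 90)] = 2*(-2*exp(3*y) + 3*exp(2*y) - 8*exp(y) + 3)*exp(y)/(5*(exp(6*y) - 6*exp(5*y) + 3*exp(4*y) + 28*exp(3*y) - 9*exp(2*y) - 54*exp(y) - 27))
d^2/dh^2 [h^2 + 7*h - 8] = 2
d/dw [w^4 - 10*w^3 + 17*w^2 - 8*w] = 4*w^3 - 30*w^2 + 34*w - 8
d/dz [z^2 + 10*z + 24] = 2*z + 10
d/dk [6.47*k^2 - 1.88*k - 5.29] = 12.94*k - 1.88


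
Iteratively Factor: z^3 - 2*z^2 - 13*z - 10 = (z + 2)*(z^2 - 4*z - 5) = (z + 1)*(z + 2)*(z - 5)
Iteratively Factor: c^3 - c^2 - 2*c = (c + 1)*(c^2 - 2*c) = c*(c + 1)*(c - 2)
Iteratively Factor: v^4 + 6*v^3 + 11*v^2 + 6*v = (v)*(v^3 + 6*v^2 + 11*v + 6) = v*(v + 2)*(v^2 + 4*v + 3) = v*(v + 2)*(v + 3)*(v + 1)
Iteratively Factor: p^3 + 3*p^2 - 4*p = (p)*(p^2 + 3*p - 4) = p*(p - 1)*(p + 4)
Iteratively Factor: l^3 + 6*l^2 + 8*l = (l + 2)*(l^2 + 4*l) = l*(l + 2)*(l + 4)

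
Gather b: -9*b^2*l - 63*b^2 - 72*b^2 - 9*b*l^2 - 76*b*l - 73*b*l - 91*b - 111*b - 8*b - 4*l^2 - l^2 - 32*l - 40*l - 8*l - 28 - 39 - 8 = b^2*(-9*l - 135) + b*(-9*l^2 - 149*l - 210) - 5*l^2 - 80*l - 75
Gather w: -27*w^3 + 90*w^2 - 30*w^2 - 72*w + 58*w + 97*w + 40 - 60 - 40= -27*w^3 + 60*w^2 + 83*w - 60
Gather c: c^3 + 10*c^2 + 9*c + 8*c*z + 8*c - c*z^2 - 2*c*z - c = c^3 + 10*c^2 + c*(-z^2 + 6*z + 16)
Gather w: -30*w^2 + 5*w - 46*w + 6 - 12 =-30*w^2 - 41*w - 6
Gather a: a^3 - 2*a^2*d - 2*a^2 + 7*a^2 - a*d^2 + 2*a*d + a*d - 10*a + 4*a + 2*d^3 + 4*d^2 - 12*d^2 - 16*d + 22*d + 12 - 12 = a^3 + a^2*(5 - 2*d) + a*(-d^2 + 3*d - 6) + 2*d^3 - 8*d^2 + 6*d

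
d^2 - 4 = (d - 2)*(d + 2)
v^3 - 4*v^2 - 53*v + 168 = (v - 8)*(v - 3)*(v + 7)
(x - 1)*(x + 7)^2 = x^3 + 13*x^2 + 35*x - 49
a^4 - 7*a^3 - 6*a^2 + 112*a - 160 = (a - 5)*(a - 4)*(a - 2)*(a + 4)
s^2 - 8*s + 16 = (s - 4)^2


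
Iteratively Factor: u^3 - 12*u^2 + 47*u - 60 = (u - 5)*(u^2 - 7*u + 12) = (u - 5)*(u - 4)*(u - 3)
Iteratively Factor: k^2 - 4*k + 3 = (k - 1)*(k - 3)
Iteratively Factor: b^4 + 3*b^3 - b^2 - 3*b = (b + 1)*(b^3 + 2*b^2 - 3*b) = (b + 1)*(b + 3)*(b^2 - b) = b*(b + 1)*(b + 3)*(b - 1)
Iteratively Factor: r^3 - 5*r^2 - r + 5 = (r - 1)*(r^2 - 4*r - 5) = (r - 1)*(r + 1)*(r - 5)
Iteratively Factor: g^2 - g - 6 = (g + 2)*(g - 3)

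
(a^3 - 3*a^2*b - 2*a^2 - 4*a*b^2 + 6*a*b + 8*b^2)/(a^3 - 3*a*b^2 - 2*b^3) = (a^2 - 4*a*b - 2*a + 8*b)/(a^2 - a*b - 2*b^2)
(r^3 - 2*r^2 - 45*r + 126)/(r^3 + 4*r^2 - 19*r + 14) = (r^2 - 9*r + 18)/(r^2 - 3*r + 2)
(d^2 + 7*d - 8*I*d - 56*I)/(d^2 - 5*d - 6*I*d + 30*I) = (d^2 + d*(7 - 8*I) - 56*I)/(d^2 - d*(5 + 6*I) + 30*I)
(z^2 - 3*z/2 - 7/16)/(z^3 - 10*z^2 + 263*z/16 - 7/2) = (4*z + 1)/(4*z^2 - 33*z + 8)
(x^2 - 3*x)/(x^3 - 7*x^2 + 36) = x/(x^2 - 4*x - 12)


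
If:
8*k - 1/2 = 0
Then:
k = 1/16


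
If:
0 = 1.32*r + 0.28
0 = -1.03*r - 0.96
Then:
No Solution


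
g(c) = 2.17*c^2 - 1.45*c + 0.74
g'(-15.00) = -66.55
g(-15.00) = 510.74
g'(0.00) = -1.45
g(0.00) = 0.74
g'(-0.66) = -4.31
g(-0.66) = 2.64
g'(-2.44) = -12.04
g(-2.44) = 17.20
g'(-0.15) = -2.10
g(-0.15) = 1.01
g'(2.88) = 11.05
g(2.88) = 14.56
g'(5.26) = 21.38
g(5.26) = 53.15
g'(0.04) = -1.28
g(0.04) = 0.69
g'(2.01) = 7.27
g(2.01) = 6.59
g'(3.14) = 12.18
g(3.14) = 17.58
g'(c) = 4.34*c - 1.45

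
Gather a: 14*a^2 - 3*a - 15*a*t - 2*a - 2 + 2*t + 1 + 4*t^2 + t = 14*a^2 + a*(-15*t - 5) + 4*t^2 + 3*t - 1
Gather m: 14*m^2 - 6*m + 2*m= 14*m^2 - 4*m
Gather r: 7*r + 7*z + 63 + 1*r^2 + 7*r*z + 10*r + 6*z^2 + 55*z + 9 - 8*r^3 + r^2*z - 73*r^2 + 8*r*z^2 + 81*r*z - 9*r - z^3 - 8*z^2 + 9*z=-8*r^3 + r^2*(z - 72) + r*(8*z^2 + 88*z + 8) - z^3 - 2*z^2 + 71*z + 72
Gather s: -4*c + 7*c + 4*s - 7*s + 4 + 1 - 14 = 3*c - 3*s - 9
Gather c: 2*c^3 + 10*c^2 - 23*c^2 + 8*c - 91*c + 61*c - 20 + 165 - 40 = 2*c^3 - 13*c^2 - 22*c + 105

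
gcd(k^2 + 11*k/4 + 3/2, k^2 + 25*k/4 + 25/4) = 1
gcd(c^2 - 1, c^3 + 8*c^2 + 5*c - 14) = c - 1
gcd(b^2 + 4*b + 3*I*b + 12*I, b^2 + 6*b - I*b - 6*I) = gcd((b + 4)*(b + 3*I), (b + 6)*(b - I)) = 1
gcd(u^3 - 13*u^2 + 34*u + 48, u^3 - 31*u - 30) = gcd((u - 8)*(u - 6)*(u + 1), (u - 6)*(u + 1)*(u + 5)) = u^2 - 5*u - 6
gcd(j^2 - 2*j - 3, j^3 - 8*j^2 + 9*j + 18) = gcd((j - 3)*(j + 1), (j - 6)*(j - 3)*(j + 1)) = j^2 - 2*j - 3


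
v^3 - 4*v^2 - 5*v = v*(v - 5)*(v + 1)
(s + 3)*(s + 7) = s^2 + 10*s + 21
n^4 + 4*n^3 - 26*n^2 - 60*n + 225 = (n - 3)^2*(n + 5)^2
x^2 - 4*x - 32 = (x - 8)*(x + 4)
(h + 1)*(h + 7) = h^2 + 8*h + 7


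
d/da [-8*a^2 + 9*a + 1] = 9 - 16*a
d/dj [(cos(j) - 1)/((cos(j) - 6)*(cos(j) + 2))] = (cos(j)^2 - 2*cos(j) + 16)*sin(j)/((cos(j) - 6)^2*(cos(j) + 2)^2)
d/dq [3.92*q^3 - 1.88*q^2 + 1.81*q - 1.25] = 11.76*q^2 - 3.76*q + 1.81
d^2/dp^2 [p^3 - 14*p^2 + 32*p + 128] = 6*p - 28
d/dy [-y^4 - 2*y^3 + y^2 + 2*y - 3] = -4*y^3 - 6*y^2 + 2*y + 2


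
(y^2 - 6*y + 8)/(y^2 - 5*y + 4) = (y - 2)/(y - 1)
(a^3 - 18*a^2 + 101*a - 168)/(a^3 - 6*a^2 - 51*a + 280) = (a^2 - 10*a + 21)/(a^2 + 2*a - 35)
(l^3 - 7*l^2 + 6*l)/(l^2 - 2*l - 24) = l*(l - 1)/(l + 4)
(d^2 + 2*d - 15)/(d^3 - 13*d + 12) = (d + 5)/(d^2 + 3*d - 4)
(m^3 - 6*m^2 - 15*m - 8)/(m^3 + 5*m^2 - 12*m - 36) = (m^3 - 6*m^2 - 15*m - 8)/(m^3 + 5*m^2 - 12*m - 36)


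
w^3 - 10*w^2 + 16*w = w*(w - 8)*(w - 2)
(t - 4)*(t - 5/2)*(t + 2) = t^3 - 9*t^2/2 - 3*t + 20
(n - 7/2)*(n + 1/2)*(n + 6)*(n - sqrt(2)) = n^4 - sqrt(2)*n^3 + 3*n^3 - 79*n^2/4 - 3*sqrt(2)*n^2 - 21*n/2 + 79*sqrt(2)*n/4 + 21*sqrt(2)/2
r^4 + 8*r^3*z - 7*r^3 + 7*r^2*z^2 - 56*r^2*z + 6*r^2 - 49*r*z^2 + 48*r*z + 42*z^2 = (r - 6)*(r - 1)*(r + z)*(r + 7*z)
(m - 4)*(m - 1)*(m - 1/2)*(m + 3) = m^4 - 5*m^3/2 - 10*m^2 + 35*m/2 - 6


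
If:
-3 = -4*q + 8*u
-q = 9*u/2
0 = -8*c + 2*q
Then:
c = 27/208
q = 27/52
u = -3/26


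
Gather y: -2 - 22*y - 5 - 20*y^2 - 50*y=-20*y^2 - 72*y - 7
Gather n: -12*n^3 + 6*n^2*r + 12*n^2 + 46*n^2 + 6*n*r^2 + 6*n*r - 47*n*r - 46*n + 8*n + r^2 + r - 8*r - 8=-12*n^3 + n^2*(6*r + 58) + n*(6*r^2 - 41*r - 38) + r^2 - 7*r - 8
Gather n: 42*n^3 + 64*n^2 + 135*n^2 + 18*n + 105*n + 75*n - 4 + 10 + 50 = 42*n^3 + 199*n^2 + 198*n + 56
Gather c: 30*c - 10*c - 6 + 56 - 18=20*c + 32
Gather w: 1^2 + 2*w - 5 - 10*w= -8*w - 4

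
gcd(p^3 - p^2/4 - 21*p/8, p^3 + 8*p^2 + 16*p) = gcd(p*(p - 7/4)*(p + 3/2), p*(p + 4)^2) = p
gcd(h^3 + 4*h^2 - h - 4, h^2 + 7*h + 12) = h + 4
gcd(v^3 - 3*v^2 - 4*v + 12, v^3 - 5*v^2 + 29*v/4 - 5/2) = v - 2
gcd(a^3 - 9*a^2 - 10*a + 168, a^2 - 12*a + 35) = a - 7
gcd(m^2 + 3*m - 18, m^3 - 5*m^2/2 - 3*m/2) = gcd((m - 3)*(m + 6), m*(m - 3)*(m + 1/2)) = m - 3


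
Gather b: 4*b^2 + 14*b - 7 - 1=4*b^2 + 14*b - 8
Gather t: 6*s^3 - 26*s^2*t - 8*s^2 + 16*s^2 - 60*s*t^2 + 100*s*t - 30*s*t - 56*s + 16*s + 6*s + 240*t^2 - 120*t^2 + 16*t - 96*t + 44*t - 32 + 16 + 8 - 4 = 6*s^3 + 8*s^2 - 34*s + t^2*(120 - 60*s) + t*(-26*s^2 + 70*s - 36) - 12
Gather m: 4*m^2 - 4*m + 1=4*m^2 - 4*m + 1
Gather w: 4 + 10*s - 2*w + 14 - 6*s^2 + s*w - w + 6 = -6*s^2 + 10*s + w*(s - 3) + 24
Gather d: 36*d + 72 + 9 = 36*d + 81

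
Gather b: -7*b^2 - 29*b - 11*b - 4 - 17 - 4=-7*b^2 - 40*b - 25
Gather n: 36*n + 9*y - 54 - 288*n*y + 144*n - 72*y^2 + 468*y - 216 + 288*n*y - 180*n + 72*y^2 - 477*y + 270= 0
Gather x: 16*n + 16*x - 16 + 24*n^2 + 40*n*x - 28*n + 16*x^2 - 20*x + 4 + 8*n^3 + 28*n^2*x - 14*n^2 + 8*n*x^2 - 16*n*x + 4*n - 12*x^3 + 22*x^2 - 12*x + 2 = 8*n^3 + 10*n^2 - 8*n - 12*x^3 + x^2*(8*n + 38) + x*(28*n^2 + 24*n - 16) - 10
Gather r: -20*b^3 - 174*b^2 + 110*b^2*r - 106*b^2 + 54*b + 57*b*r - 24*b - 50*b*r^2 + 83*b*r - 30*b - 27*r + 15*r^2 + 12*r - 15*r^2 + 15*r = -20*b^3 - 280*b^2 - 50*b*r^2 + r*(110*b^2 + 140*b)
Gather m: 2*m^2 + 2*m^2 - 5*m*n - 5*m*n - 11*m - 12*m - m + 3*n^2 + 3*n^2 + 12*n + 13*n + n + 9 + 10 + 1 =4*m^2 + m*(-10*n - 24) + 6*n^2 + 26*n + 20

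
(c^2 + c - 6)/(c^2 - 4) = (c + 3)/(c + 2)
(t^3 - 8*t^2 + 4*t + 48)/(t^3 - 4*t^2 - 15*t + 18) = (t^2 - 2*t - 8)/(t^2 + 2*t - 3)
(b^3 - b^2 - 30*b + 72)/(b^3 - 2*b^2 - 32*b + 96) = (b - 3)/(b - 4)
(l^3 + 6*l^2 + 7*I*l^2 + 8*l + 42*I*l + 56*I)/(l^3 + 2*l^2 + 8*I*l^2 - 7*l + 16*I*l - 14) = (l + 4)/(l + I)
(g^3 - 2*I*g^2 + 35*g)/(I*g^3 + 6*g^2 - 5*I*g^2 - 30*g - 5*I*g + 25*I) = -g*(I*g^2 + 2*g + 35*I)/(g^3 - g^2*(5 + 6*I) - 5*g*(1 - 6*I) + 25)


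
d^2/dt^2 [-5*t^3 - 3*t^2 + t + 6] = -30*t - 6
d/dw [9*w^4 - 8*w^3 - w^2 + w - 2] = 36*w^3 - 24*w^2 - 2*w + 1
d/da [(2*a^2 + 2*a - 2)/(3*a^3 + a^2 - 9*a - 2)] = 2*(-3*a^4 - 6*a^3 - a^2 - 2*a - 11)/(9*a^6 + 6*a^5 - 53*a^4 - 30*a^3 + 77*a^2 + 36*a + 4)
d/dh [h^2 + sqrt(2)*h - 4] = 2*h + sqrt(2)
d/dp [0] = 0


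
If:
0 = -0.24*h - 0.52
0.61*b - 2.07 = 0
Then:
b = 3.39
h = -2.17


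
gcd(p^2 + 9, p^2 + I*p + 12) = p - 3*I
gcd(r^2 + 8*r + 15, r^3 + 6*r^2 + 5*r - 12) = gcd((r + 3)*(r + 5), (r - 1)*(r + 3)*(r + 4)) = r + 3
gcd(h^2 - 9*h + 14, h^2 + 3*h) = 1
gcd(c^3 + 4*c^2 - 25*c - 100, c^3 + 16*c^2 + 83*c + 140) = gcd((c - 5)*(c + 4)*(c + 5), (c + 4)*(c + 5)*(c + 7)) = c^2 + 9*c + 20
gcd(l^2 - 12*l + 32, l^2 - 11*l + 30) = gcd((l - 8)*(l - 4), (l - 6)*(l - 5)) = 1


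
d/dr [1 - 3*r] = -3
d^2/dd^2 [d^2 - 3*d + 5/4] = 2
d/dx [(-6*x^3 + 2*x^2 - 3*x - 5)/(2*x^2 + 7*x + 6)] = (-12*x^4 - 84*x^3 - 88*x^2 + 44*x + 17)/(4*x^4 + 28*x^3 + 73*x^2 + 84*x + 36)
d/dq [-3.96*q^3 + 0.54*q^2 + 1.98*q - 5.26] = -11.88*q^2 + 1.08*q + 1.98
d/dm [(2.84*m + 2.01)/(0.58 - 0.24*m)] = (0.511104*m - 1.235168)/(0.24*m - 0.58)^3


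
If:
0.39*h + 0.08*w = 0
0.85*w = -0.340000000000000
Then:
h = 0.08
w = -0.40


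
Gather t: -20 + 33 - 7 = 6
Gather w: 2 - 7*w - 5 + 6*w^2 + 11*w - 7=6*w^2 + 4*w - 10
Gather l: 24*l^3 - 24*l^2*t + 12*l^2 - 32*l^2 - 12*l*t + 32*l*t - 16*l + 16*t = 24*l^3 + l^2*(-24*t - 20) + l*(20*t - 16) + 16*t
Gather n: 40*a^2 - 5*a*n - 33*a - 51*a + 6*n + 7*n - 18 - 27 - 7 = 40*a^2 - 84*a + n*(13 - 5*a) - 52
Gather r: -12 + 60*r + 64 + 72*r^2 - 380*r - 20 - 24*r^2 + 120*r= 48*r^2 - 200*r + 32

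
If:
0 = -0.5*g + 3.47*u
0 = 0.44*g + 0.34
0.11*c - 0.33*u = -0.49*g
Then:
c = 3.11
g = -0.77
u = -0.11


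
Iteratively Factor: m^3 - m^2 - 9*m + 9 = (m - 1)*(m^2 - 9) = (m - 1)*(m + 3)*(m - 3)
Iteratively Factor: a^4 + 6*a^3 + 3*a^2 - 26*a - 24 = (a - 2)*(a^3 + 8*a^2 + 19*a + 12) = (a - 2)*(a + 4)*(a^2 + 4*a + 3) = (a - 2)*(a + 3)*(a + 4)*(a + 1)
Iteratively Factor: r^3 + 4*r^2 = (r)*(r^2 + 4*r) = r^2*(r + 4)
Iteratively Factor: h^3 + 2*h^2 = (h)*(h^2 + 2*h) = h^2*(h + 2)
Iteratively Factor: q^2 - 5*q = (q - 5)*(q)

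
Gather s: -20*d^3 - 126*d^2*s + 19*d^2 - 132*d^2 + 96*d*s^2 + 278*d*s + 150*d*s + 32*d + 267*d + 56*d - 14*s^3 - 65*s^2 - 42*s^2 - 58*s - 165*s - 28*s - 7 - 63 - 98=-20*d^3 - 113*d^2 + 355*d - 14*s^3 + s^2*(96*d - 107) + s*(-126*d^2 + 428*d - 251) - 168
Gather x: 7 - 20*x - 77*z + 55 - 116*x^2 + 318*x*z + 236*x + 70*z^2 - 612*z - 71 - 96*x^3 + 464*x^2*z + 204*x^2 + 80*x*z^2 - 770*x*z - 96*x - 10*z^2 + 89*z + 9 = -96*x^3 + x^2*(464*z + 88) + x*(80*z^2 - 452*z + 120) + 60*z^2 - 600*z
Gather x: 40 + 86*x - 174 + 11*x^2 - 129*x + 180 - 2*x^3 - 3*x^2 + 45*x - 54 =-2*x^3 + 8*x^2 + 2*x - 8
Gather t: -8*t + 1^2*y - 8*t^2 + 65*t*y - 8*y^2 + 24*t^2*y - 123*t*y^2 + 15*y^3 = t^2*(24*y - 8) + t*(-123*y^2 + 65*y - 8) + 15*y^3 - 8*y^2 + y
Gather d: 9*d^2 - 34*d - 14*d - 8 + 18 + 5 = 9*d^2 - 48*d + 15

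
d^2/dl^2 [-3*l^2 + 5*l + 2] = -6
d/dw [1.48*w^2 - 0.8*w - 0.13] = 2.96*w - 0.8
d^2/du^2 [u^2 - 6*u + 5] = 2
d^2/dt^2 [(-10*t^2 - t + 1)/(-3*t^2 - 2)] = 2*(9*t^3 - 207*t^2 - 18*t + 46)/(27*t^6 + 54*t^4 + 36*t^2 + 8)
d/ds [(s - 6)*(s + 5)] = 2*s - 1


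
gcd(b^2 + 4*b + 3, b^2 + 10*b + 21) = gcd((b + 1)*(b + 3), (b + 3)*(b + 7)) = b + 3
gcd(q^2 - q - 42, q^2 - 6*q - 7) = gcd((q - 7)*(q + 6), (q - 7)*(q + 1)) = q - 7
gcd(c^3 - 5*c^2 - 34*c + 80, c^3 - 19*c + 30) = c^2 + 3*c - 10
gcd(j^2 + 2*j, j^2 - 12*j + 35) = 1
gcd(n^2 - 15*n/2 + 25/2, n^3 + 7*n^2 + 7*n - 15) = 1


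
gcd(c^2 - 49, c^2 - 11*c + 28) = c - 7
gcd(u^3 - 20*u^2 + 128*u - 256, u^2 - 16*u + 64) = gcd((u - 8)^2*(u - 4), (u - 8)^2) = u^2 - 16*u + 64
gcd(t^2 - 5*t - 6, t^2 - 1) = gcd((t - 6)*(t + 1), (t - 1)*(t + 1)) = t + 1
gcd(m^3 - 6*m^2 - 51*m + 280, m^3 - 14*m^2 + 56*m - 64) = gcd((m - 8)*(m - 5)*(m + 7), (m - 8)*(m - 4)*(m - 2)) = m - 8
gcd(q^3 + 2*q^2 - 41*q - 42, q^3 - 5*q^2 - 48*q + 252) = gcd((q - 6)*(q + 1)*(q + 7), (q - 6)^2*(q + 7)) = q^2 + q - 42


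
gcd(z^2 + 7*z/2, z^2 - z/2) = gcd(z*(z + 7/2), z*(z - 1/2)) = z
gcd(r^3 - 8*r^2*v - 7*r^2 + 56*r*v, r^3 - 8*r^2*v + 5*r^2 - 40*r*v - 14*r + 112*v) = r - 8*v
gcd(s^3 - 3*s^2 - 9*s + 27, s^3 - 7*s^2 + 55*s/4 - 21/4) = s - 3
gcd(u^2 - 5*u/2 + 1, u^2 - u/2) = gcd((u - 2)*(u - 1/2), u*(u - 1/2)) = u - 1/2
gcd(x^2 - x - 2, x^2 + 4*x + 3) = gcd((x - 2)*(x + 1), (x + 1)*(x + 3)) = x + 1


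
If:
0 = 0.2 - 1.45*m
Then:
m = 0.14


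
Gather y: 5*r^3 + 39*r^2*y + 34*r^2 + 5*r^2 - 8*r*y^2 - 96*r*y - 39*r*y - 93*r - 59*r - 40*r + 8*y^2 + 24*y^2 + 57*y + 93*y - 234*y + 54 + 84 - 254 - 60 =5*r^3 + 39*r^2 - 192*r + y^2*(32 - 8*r) + y*(39*r^2 - 135*r - 84) - 176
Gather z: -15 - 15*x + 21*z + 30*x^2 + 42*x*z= 30*x^2 - 15*x + z*(42*x + 21) - 15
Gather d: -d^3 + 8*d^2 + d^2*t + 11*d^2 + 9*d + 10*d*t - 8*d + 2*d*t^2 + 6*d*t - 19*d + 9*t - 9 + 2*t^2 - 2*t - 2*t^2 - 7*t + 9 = -d^3 + d^2*(t + 19) + d*(2*t^2 + 16*t - 18)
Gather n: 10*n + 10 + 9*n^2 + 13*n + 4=9*n^2 + 23*n + 14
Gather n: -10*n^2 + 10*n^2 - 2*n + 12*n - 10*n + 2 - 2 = 0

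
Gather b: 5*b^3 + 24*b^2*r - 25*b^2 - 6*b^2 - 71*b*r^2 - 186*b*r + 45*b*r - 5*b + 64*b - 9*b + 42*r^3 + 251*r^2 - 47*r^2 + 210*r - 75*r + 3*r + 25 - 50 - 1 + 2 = 5*b^3 + b^2*(24*r - 31) + b*(-71*r^2 - 141*r + 50) + 42*r^3 + 204*r^2 + 138*r - 24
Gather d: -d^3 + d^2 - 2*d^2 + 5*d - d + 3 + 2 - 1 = -d^3 - d^2 + 4*d + 4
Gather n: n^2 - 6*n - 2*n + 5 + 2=n^2 - 8*n + 7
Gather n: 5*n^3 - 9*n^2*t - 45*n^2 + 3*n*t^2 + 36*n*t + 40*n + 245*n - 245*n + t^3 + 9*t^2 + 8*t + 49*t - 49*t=5*n^3 + n^2*(-9*t - 45) + n*(3*t^2 + 36*t + 40) + t^3 + 9*t^2 + 8*t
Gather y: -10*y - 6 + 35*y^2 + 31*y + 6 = 35*y^2 + 21*y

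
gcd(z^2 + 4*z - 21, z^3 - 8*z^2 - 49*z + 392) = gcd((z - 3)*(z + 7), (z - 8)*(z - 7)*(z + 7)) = z + 7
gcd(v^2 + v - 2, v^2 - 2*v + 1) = v - 1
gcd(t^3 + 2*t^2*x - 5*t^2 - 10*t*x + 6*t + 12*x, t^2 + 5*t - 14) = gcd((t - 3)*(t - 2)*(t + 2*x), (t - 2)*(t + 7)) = t - 2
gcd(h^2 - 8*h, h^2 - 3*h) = h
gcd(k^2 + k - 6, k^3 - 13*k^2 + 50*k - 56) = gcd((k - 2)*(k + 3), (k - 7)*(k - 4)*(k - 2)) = k - 2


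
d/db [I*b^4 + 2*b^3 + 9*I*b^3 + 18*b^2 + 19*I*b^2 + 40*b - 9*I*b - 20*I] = 4*I*b^3 + b^2*(6 + 27*I) + b*(36 + 38*I) + 40 - 9*I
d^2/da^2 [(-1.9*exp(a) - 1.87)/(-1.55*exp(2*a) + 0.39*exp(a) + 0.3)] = (4.56475*exp(4*a) + 19.11925*exp(3*a) + 1.909755*exp(2*a) + 3.540327*exp(a) - 0.04779)*exp(a)/(3.723875*exp(6*a) - 2.810925*exp(5*a) - 1.454985*exp(4*a) + 1.028781*exp(3*a) + 0.28161*exp(2*a) - 0.1053*exp(a) - 0.027)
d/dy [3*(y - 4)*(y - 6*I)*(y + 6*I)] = 9*y^2 - 24*y + 108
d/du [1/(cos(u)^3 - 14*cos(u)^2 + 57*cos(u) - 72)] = (3*cos(u) - 19)*sin(u)/((cos(u) - 8)^2*(cos(u) - 3)^3)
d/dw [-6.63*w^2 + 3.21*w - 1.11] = 3.21 - 13.26*w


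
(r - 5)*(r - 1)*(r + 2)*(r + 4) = r^4 - 23*r^2 - 18*r + 40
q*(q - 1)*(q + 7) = q^3 + 6*q^2 - 7*q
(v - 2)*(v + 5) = v^2 + 3*v - 10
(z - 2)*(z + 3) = z^2 + z - 6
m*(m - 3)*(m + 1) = m^3 - 2*m^2 - 3*m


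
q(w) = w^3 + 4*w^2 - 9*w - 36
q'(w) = 3*w^2 + 8*w - 9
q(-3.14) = 0.74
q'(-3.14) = -4.54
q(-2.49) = -4.23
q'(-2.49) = -10.32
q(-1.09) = -22.73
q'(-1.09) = -14.16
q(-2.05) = -9.36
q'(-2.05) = -12.79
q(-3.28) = 1.27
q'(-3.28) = -2.96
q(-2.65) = -2.67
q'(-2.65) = -9.13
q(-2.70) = -2.22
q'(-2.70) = -8.73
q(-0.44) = -31.35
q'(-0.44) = -11.94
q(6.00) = 270.00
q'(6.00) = 147.00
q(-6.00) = -54.00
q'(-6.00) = 51.00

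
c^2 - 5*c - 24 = (c - 8)*(c + 3)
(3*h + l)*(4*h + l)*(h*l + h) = 12*h^3*l + 12*h^3 + 7*h^2*l^2 + 7*h^2*l + h*l^3 + h*l^2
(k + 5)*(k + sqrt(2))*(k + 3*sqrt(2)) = k^3 + 5*k^2 + 4*sqrt(2)*k^2 + 6*k + 20*sqrt(2)*k + 30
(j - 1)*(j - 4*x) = j^2 - 4*j*x - j + 4*x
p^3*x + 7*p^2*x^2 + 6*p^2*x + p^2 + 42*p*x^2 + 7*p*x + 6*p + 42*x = (p + 6)*(p + 7*x)*(p*x + 1)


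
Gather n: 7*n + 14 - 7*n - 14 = 0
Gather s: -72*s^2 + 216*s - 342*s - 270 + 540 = -72*s^2 - 126*s + 270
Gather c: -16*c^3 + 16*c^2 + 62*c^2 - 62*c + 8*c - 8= -16*c^3 + 78*c^2 - 54*c - 8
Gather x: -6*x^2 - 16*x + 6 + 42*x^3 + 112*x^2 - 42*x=42*x^3 + 106*x^2 - 58*x + 6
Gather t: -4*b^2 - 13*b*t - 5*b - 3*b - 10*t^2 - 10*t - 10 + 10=-4*b^2 - 8*b - 10*t^2 + t*(-13*b - 10)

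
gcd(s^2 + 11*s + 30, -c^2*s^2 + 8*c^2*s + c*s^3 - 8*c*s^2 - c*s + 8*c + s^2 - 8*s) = 1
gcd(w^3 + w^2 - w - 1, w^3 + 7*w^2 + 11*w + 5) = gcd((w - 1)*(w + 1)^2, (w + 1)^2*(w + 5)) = w^2 + 2*w + 1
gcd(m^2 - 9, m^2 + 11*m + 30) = 1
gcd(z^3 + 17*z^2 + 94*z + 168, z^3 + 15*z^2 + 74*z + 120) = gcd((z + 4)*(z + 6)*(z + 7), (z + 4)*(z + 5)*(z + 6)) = z^2 + 10*z + 24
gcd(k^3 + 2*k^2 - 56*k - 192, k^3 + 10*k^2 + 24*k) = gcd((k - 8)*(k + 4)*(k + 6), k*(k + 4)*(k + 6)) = k^2 + 10*k + 24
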